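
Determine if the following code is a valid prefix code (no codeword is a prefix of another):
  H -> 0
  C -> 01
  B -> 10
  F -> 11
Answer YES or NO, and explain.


Checking each pair (does one codeword prefix another?):
  H='0' vs C='01': prefix -- VIOLATION

NO -- this is NOT a valid prefix code. H (0) is a prefix of C (01).


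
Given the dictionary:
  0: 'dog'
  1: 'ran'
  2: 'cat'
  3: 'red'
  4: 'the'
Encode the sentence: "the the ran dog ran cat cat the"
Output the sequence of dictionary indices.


Look up each word in the dictionary:
  'the' -> 4
  'the' -> 4
  'ran' -> 1
  'dog' -> 0
  'ran' -> 1
  'cat' -> 2
  'cat' -> 2
  'the' -> 4

Encoded: [4, 4, 1, 0, 1, 2, 2, 4]


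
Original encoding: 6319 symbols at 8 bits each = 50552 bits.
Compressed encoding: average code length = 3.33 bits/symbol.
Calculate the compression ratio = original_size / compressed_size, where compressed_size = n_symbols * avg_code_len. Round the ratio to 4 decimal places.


original_size = n_symbols * orig_bits = 6319 * 8 = 50552 bits
compressed_size = n_symbols * avg_code_len = 6319 * 3.33 = 21042.27 bits
ratio = original_size / compressed_size = 50552 / 21042.27 = 2.4024

Compression ratio = 2.4024


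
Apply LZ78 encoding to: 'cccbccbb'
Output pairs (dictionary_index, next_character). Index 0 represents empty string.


LZ78 encoding steps:
Dictionary: {0: ''}
Step 1: w='' (idx 0), next='c' -> output (0, 'c'), add 'c' as idx 1
Step 2: w='c' (idx 1), next='c' -> output (1, 'c'), add 'cc' as idx 2
Step 3: w='' (idx 0), next='b' -> output (0, 'b'), add 'b' as idx 3
Step 4: w='cc' (idx 2), next='b' -> output (2, 'b'), add 'ccb' as idx 4
Step 5: w='b' (idx 3), end of input -> output (3, '')


Encoded: [(0, 'c'), (1, 'c'), (0, 'b'), (2, 'b'), (3, '')]


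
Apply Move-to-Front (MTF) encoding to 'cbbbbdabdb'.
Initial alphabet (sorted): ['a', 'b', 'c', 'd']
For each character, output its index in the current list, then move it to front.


MTF encoding:
'c': index 2 in ['a', 'b', 'c', 'd'] -> ['c', 'a', 'b', 'd']
'b': index 2 in ['c', 'a', 'b', 'd'] -> ['b', 'c', 'a', 'd']
'b': index 0 in ['b', 'c', 'a', 'd'] -> ['b', 'c', 'a', 'd']
'b': index 0 in ['b', 'c', 'a', 'd'] -> ['b', 'c', 'a', 'd']
'b': index 0 in ['b', 'c', 'a', 'd'] -> ['b', 'c', 'a', 'd']
'd': index 3 in ['b', 'c', 'a', 'd'] -> ['d', 'b', 'c', 'a']
'a': index 3 in ['d', 'b', 'c', 'a'] -> ['a', 'd', 'b', 'c']
'b': index 2 in ['a', 'd', 'b', 'c'] -> ['b', 'a', 'd', 'c']
'd': index 2 in ['b', 'a', 'd', 'c'] -> ['d', 'b', 'a', 'c']
'b': index 1 in ['d', 'b', 'a', 'c'] -> ['b', 'd', 'a', 'c']


Output: [2, 2, 0, 0, 0, 3, 3, 2, 2, 1]


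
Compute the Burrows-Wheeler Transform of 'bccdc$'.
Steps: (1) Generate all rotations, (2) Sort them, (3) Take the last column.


Rotations (sorted):
  0: $bccdc -> last char: c
  1: bccdc$ -> last char: $
  2: c$bccd -> last char: d
  3: ccdc$b -> last char: b
  4: cdc$bc -> last char: c
  5: dc$bcc -> last char: c


BWT = c$dbcc


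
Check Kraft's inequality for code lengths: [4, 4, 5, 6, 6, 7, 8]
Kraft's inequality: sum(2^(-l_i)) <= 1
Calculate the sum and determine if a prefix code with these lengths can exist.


Sum = 2^(-4) + 2^(-4) + 2^(-5) + 2^(-6) + 2^(-6) + 2^(-7) + 2^(-8)
    = 0.0625 + 0.0625 + 0.03125 + 0.015625 + 0.015625 + 0.0078125 + 0.00390625
    = 51/256 = 0.19921875
Since 0.19921875 <= 1, Kraft's inequality IS satisfied.
A prefix code with these lengths CAN exist.

Kraft sum = 0.19921875. Satisfied.


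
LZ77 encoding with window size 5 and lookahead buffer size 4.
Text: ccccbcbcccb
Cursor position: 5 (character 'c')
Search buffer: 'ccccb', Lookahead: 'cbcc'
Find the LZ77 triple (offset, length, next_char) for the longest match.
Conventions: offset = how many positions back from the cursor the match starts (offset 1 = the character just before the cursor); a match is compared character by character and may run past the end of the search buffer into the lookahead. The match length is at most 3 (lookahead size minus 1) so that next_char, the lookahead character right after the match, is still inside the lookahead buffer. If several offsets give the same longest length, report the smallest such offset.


Try each offset into the search buffer:
  offset=1 (pos 4, char 'b'): match length 0
  offset=2 (pos 3, char 'c'): match length 3
  offset=3 (pos 2, char 'c'): match length 1
  offset=4 (pos 1, char 'c'): match length 1
  offset=5 (pos 0, char 'c'): match length 1
Longest match has length 3 at offset 2.
next_char = character at position 5 + 3 = 8 -> 'c'

Best match: offset=2, length=3 (matching 'cbc' starting at position 3)
LZ77 triple: (2, 3, 'c')


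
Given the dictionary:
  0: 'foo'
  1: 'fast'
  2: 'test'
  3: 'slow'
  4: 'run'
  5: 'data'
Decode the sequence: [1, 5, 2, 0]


Look up each index in the dictionary:
  1 -> 'fast'
  5 -> 'data'
  2 -> 'test'
  0 -> 'foo'

Decoded: "fast data test foo"


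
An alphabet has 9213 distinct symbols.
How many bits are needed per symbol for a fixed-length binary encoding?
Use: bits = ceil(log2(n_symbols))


log2(9213) = 13.1695
Bracket: 2^13 = 8192 < 9213 <= 2^14 = 16384
So ceil(log2(9213)) = 14

bits = ceil(log2(9213)) = ceil(13.1695) = 14 bits


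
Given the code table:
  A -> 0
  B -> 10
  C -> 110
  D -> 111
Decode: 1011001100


Decoding:
10 -> B
110 -> C
0 -> A
110 -> C
0 -> A


Result: BCACA


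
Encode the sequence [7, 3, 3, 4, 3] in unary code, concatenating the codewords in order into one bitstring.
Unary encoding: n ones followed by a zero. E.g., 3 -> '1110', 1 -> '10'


Encode each number as n ones followed by a terminating 0:
  7 -> 11111110 (8 bits)
  3 -> 1110 (4 bits)
  3 -> 1110 (4 bits)
  4 -> 11110 (5 bits)
  3 -> 1110 (4 bits)
Total length = 8 + 4 + 4 + 5 + 4 = 25 bits.

Unary([7, 3, 3, 4, 3]) = 1111111011101110111101110 (25 bits)


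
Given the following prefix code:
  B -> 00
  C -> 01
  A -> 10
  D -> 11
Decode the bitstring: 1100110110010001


Decoding step by step:
Bits 11 -> D
Bits 00 -> B
Bits 11 -> D
Bits 01 -> C
Bits 10 -> A
Bits 01 -> C
Bits 00 -> B
Bits 01 -> C


Decoded message: DBDCACBC


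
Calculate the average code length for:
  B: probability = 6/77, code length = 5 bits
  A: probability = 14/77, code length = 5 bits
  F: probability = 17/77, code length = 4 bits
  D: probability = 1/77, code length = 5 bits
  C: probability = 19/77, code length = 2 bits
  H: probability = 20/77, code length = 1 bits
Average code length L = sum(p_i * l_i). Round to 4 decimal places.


Weighted contributions p_i * l_i:
  B: (6/77) * 5 = 30/77
  A: (14/77) * 5 = 70/77
  F: (17/77) * 4 = 68/77
  D: (1/77) * 5 = 5/77
  C: (19/77) * 2 = 38/77
  H: (20/77) * 1 = 20/77
Sum = (30 + 70 + 68 + 5 + 38 + 20)/77 = 231/77

L = 231/77 = 3.0000 bits/symbol


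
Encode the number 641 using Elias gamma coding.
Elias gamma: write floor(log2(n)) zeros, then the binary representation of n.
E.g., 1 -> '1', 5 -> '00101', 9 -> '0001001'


num_bits = floor(log2(641)) + 1 = 10
leading_zeros = num_bits - 1 = 9
binary(641) = 1010000001

Elias gamma(641) = '000000000' + '1010000001' = 0000000001010000001 (19 bits)


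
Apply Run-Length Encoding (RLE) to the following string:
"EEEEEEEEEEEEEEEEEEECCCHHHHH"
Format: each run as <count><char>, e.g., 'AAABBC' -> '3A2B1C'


Scanning runs left to right:
  i=0: run of 'E' x 19 -> '19E'
  i=19: run of 'C' x 3 -> '3C'
  i=22: run of 'H' x 5 -> '5H'

RLE = 19E3C5H


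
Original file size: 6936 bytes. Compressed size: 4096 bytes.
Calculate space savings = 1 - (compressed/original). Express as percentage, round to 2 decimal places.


ratio = compressed/original = 4096/6936 = 0.590542
savings = 1 - ratio = 1 - 0.590542 = 0.409458
as a percentage: 0.409458 * 100 = 40.95%

Space savings = 1 - 4096/6936 = 40.95%


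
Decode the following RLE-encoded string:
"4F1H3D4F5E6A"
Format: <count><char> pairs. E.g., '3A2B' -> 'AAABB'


Expanding each <count><char> pair:
  4F -> 'FFFF'
  1H -> 'H'
  3D -> 'DDD'
  4F -> 'FFFF'
  5E -> 'EEEEE'
  6A -> 'AAAAAA'

Decoded = FFFFHDDDFFFFEEEEEAAAAAA


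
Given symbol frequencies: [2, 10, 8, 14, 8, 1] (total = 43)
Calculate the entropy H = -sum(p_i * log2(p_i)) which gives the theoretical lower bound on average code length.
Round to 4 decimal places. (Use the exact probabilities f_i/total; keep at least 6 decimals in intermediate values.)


Per-symbol terms -p_i * log2(p_i) with p_i = f_i/43:
  p = 2/43 = 0.046512: log2(p) = -4.426265, -p*log2(p) = 0.205873
  p = 10/43 = 0.232558: log2(p) = -2.104337, -p*log2(p) = 0.489381
  p = 8/43 = 0.186047: log2(p) = -2.426265, -p*log2(p) = 0.451398
  p = 14/43 = 0.325581: log2(p) = -1.618910, -p*log2(p) = 0.527087
  p = 8/43 = 0.186047: log2(p) = -2.426265, -p*log2(p) = 0.451398
  p = 1/43 = 0.023256: log2(p) = -5.426265, -p*log2(p) = 0.126192
H = 0.205873 + 0.489381 + 0.451398 + 0.527087 + 0.451398 + 0.126192 = 2.251329

H = 2.2513 bits/symbol


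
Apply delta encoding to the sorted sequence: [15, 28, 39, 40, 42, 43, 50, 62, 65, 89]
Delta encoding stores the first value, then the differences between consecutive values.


First value: 15
Deltas:
  28 - 15 = 13
  39 - 28 = 11
  40 - 39 = 1
  42 - 40 = 2
  43 - 42 = 1
  50 - 43 = 7
  62 - 50 = 12
  65 - 62 = 3
  89 - 65 = 24


Delta encoded: [15, 13, 11, 1, 2, 1, 7, 12, 3, 24]


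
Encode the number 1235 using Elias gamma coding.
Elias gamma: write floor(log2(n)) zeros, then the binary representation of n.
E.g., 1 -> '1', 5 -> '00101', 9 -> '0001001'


num_bits = floor(log2(1235)) + 1 = 11
leading_zeros = num_bits - 1 = 10
binary(1235) = 10011010011

Elias gamma(1235) = '0000000000' + '10011010011' = 000000000010011010011 (21 bits)


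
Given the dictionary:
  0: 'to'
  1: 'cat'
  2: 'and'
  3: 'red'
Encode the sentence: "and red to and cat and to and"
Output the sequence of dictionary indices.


Look up each word in the dictionary:
  'and' -> 2
  'red' -> 3
  'to' -> 0
  'and' -> 2
  'cat' -> 1
  'and' -> 2
  'to' -> 0
  'and' -> 2

Encoded: [2, 3, 0, 2, 1, 2, 0, 2]


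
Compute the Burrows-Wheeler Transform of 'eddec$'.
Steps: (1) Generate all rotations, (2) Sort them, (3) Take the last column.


Rotations (sorted):
  0: $eddec -> last char: c
  1: c$edde -> last char: e
  2: ddec$e -> last char: e
  3: dec$ed -> last char: d
  4: ec$edd -> last char: d
  5: eddec$ -> last char: $


BWT = ceedd$


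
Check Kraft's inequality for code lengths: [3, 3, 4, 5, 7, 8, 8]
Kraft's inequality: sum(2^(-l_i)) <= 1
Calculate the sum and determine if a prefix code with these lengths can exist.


Sum = 2^(-3) + 2^(-3) + 2^(-4) + 2^(-5) + 2^(-7) + 2^(-8) + 2^(-8)
    = 0.125 + 0.125 + 0.0625 + 0.03125 + 0.0078125 + 0.00390625 + 0.00390625
    = 92/256 = 0.359375
Since 0.359375 <= 1, Kraft's inequality IS satisfied.
A prefix code with these lengths CAN exist.

Kraft sum = 0.359375. Satisfied.


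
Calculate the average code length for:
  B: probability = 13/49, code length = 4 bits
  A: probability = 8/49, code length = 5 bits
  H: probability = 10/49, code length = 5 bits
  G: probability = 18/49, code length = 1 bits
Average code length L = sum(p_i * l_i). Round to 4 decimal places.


Weighted contributions p_i * l_i:
  B: (13/49) * 4 = 52/49
  A: (8/49) * 5 = 40/49
  H: (10/49) * 5 = 50/49
  G: (18/49) * 1 = 18/49
Sum = (52 + 40 + 50 + 18)/49 = 160/49

L = 160/49 = 3.2653 bits/symbol


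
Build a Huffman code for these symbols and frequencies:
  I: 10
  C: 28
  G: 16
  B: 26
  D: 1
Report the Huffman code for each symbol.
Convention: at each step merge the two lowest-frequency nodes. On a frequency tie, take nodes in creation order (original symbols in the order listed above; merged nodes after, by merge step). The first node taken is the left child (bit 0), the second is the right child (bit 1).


Huffman tree construction:
Step 1: Merge D(1) + I(10) = 11
Step 2: Merge (D+I)(11) + G(16) = 27
Step 3: Merge B(26) + ((D+I)+G)(27) = 53
Step 4: Merge C(28) + (B+((D+I)+G))(53) = 81
Read each symbol's code off the tree from the root (left child = 0, right child = 1).

Codes:
  I: 1101 (length 4)
  C: 0 (length 1)
  G: 111 (length 3)
  B: 10 (length 2)
  D: 1100 (length 4)
Average code length: 172/81 = 2.1235 bits/symbol


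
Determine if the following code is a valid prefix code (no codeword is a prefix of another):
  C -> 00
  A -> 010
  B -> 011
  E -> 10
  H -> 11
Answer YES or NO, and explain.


Checking each pair (does one codeword prefix another?):
  C='00' vs A='010': no prefix
  C='00' vs B='011': no prefix
  C='00' vs E='10': no prefix
  C='00' vs H='11': no prefix
  A='010' vs C='00': no prefix
  A='010' vs B='011': no prefix
  A='010' vs E='10': no prefix
  A='010' vs H='11': no prefix
  B='011' vs C='00': no prefix
  B='011' vs A='010': no prefix
  B='011' vs E='10': no prefix
  B='011' vs H='11': no prefix
  E='10' vs C='00': no prefix
  E='10' vs A='010': no prefix
  E='10' vs B='011': no prefix
  E='10' vs H='11': no prefix
  H='11' vs C='00': no prefix
  H='11' vs A='010': no prefix
  H='11' vs B='011': no prefix
  H='11' vs E='10': no prefix
No violation found over all pairs.

YES -- this is a valid prefix code. No codeword is a prefix of any other codeword.


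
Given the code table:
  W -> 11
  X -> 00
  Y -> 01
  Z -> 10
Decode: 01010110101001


Decoding:
01 -> Y
01 -> Y
01 -> Y
10 -> Z
10 -> Z
10 -> Z
01 -> Y


Result: YYYZZZY


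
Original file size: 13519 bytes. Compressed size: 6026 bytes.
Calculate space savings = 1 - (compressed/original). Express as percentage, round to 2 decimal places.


ratio = compressed/original = 6026/13519 = 0.445743
savings = 1 - ratio = 1 - 0.445743 = 0.554257
as a percentage: 0.554257 * 100 = 55.43%

Space savings = 1 - 6026/13519 = 55.43%


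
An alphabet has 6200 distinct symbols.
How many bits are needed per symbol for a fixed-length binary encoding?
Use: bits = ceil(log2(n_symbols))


log2(6200) = 12.5981
Bracket: 2^12 = 4096 < 6200 <= 2^13 = 8192
So ceil(log2(6200)) = 13

bits = ceil(log2(6200)) = ceil(12.5981) = 13 bits


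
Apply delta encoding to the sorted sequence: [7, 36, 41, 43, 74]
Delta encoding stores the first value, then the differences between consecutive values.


First value: 7
Deltas:
  36 - 7 = 29
  41 - 36 = 5
  43 - 41 = 2
  74 - 43 = 31


Delta encoded: [7, 29, 5, 2, 31]


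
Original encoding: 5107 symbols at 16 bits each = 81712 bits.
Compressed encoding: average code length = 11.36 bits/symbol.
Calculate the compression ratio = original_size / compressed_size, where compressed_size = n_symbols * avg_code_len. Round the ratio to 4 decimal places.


original_size = n_symbols * orig_bits = 5107 * 16 = 81712 bits
compressed_size = n_symbols * avg_code_len = 5107 * 11.36 = 58015.52 bits
ratio = original_size / compressed_size = 81712 / 58015.52 = 1.4085

Compression ratio = 1.4085


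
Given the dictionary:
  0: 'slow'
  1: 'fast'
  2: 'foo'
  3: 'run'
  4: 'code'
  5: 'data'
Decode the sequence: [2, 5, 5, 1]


Look up each index in the dictionary:
  2 -> 'foo'
  5 -> 'data'
  5 -> 'data'
  1 -> 'fast'

Decoded: "foo data data fast"


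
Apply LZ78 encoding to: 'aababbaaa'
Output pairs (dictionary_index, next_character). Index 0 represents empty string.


LZ78 encoding steps:
Dictionary: {0: ''}
Step 1: w='' (idx 0), next='a' -> output (0, 'a'), add 'a' as idx 1
Step 2: w='a' (idx 1), next='b' -> output (1, 'b'), add 'ab' as idx 2
Step 3: w='ab' (idx 2), next='b' -> output (2, 'b'), add 'abb' as idx 3
Step 4: w='a' (idx 1), next='a' -> output (1, 'a'), add 'aa' as idx 4
Step 5: w='a' (idx 1), end of input -> output (1, '')


Encoded: [(0, 'a'), (1, 'b'), (2, 'b'), (1, 'a'), (1, '')]


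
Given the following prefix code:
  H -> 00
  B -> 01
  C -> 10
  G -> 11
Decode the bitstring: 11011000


Decoding step by step:
Bits 11 -> G
Bits 01 -> B
Bits 10 -> C
Bits 00 -> H


Decoded message: GBCH


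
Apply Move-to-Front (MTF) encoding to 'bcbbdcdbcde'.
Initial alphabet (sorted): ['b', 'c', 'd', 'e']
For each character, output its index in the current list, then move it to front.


MTF encoding:
'b': index 0 in ['b', 'c', 'd', 'e'] -> ['b', 'c', 'd', 'e']
'c': index 1 in ['b', 'c', 'd', 'e'] -> ['c', 'b', 'd', 'e']
'b': index 1 in ['c', 'b', 'd', 'e'] -> ['b', 'c', 'd', 'e']
'b': index 0 in ['b', 'c', 'd', 'e'] -> ['b', 'c', 'd', 'e']
'd': index 2 in ['b', 'c', 'd', 'e'] -> ['d', 'b', 'c', 'e']
'c': index 2 in ['d', 'b', 'c', 'e'] -> ['c', 'd', 'b', 'e']
'd': index 1 in ['c', 'd', 'b', 'e'] -> ['d', 'c', 'b', 'e']
'b': index 2 in ['d', 'c', 'b', 'e'] -> ['b', 'd', 'c', 'e']
'c': index 2 in ['b', 'd', 'c', 'e'] -> ['c', 'b', 'd', 'e']
'd': index 2 in ['c', 'b', 'd', 'e'] -> ['d', 'c', 'b', 'e']
'e': index 3 in ['d', 'c', 'b', 'e'] -> ['e', 'd', 'c', 'b']


Output: [0, 1, 1, 0, 2, 2, 1, 2, 2, 2, 3]


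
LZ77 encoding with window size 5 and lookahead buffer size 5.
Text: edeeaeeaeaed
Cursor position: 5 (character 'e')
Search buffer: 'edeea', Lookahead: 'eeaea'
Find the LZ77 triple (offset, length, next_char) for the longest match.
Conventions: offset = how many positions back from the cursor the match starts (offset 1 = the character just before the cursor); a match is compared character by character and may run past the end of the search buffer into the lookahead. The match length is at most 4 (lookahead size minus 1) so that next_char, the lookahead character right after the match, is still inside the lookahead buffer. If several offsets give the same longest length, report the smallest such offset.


Try each offset into the search buffer:
  offset=1 (pos 4, char 'a'): match length 0
  offset=2 (pos 3, char 'e'): match length 1
  offset=3 (pos 2, char 'e'): match length 4
  offset=4 (pos 1, char 'd'): match length 0
  offset=5 (pos 0, char 'e'): match length 1
Longest match has length 4 at offset 3.
next_char = character at position 5 + 4 = 9 -> 'a'

Best match: offset=3, length=4 (matching 'eeae' starting at position 2)
LZ77 triple: (3, 4, 'a')


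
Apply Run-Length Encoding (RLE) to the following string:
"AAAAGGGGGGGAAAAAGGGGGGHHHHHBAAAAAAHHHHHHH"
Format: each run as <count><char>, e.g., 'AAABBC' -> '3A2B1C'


Scanning runs left to right:
  i=0: run of 'A' x 4 -> '4A'
  i=4: run of 'G' x 7 -> '7G'
  i=11: run of 'A' x 5 -> '5A'
  i=16: run of 'G' x 6 -> '6G'
  i=22: run of 'H' x 5 -> '5H'
  i=27: run of 'B' x 1 -> '1B'
  i=28: run of 'A' x 6 -> '6A'
  i=34: run of 'H' x 7 -> '7H'

RLE = 4A7G5A6G5H1B6A7H


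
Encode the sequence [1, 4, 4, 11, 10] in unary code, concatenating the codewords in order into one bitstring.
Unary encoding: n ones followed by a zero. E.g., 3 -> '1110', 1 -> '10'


Encode each number as n ones followed by a terminating 0:
  1 -> 10 (2 bits)
  4 -> 11110 (5 bits)
  4 -> 11110 (5 bits)
  11 -> 111111111110 (12 bits)
  10 -> 11111111110 (11 bits)
Total length = 2 + 5 + 5 + 12 + 11 = 35 bits.

Unary([1, 4, 4, 11, 10]) = 10111101111011111111111011111111110 (35 bits)


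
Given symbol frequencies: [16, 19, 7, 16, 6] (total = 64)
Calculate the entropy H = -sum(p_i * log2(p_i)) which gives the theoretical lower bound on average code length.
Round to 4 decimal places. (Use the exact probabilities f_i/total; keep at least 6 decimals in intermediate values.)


Per-symbol terms -p_i * log2(p_i) with p_i = f_i/64:
  p = 16/64 = 0.250000: log2(p) = -2.000000, -p*log2(p) = 0.500000
  p = 19/64 = 0.296875: log2(p) = -1.752072, -p*log2(p) = 0.520147
  p = 7/64 = 0.109375: log2(p) = -3.192645, -p*log2(p) = 0.349196
  p = 16/64 = 0.250000: log2(p) = -2.000000, -p*log2(p) = 0.500000
  p = 6/64 = 0.093750: log2(p) = -3.415037, -p*log2(p) = 0.320160
H = 0.500000 + 0.520147 + 0.349196 + 0.500000 + 0.320160 = 2.189503

H = 2.1895 bits/symbol


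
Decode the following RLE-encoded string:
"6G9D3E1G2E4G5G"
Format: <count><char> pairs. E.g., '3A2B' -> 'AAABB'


Expanding each <count><char> pair:
  6G -> 'GGGGGG'
  9D -> 'DDDDDDDDD'
  3E -> 'EEE'
  1G -> 'G'
  2E -> 'EE'
  4G -> 'GGGG'
  5G -> 'GGGGG'

Decoded = GGGGGGDDDDDDDDDEEEGEEGGGGGGGGG


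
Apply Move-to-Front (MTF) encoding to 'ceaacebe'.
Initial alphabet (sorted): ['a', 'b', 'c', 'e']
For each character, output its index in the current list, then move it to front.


MTF encoding:
'c': index 2 in ['a', 'b', 'c', 'e'] -> ['c', 'a', 'b', 'e']
'e': index 3 in ['c', 'a', 'b', 'e'] -> ['e', 'c', 'a', 'b']
'a': index 2 in ['e', 'c', 'a', 'b'] -> ['a', 'e', 'c', 'b']
'a': index 0 in ['a', 'e', 'c', 'b'] -> ['a', 'e', 'c', 'b']
'c': index 2 in ['a', 'e', 'c', 'b'] -> ['c', 'a', 'e', 'b']
'e': index 2 in ['c', 'a', 'e', 'b'] -> ['e', 'c', 'a', 'b']
'b': index 3 in ['e', 'c', 'a', 'b'] -> ['b', 'e', 'c', 'a']
'e': index 1 in ['b', 'e', 'c', 'a'] -> ['e', 'b', 'c', 'a']


Output: [2, 3, 2, 0, 2, 2, 3, 1]


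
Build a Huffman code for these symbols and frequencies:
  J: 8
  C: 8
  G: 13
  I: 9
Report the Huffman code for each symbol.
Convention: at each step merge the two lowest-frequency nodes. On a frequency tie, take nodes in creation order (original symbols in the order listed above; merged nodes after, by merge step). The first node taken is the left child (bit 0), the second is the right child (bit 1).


Huffman tree construction:
Step 1: Merge J(8) + C(8) = 16
Step 2: Merge I(9) + G(13) = 22
Step 3: Merge (J+C)(16) + (I+G)(22) = 38
Read each symbol's code off the tree from the root (left child = 0, right child = 1).

Codes:
  J: 00 (length 2)
  C: 01 (length 2)
  G: 11 (length 2)
  I: 10 (length 2)
Average code length: 76/38 = 2.0000 bits/symbol


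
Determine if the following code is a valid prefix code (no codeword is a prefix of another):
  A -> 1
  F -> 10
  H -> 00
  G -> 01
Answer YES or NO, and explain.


Checking each pair (does one codeword prefix another?):
  A='1' vs F='10': prefix -- VIOLATION

NO -- this is NOT a valid prefix code. A (1) is a prefix of F (10).


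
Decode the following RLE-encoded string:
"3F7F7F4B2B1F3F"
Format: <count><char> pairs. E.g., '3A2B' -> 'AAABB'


Expanding each <count><char> pair:
  3F -> 'FFF'
  7F -> 'FFFFFFF'
  7F -> 'FFFFFFF'
  4B -> 'BBBB'
  2B -> 'BB'
  1F -> 'F'
  3F -> 'FFF'

Decoded = FFFFFFFFFFFFFFFFFBBBBBBFFFF


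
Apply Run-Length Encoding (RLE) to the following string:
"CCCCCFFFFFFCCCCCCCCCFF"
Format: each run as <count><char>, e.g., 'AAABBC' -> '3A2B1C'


Scanning runs left to right:
  i=0: run of 'C' x 5 -> '5C'
  i=5: run of 'F' x 6 -> '6F'
  i=11: run of 'C' x 9 -> '9C'
  i=20: run of 'F' x 2 -> '2F'

RLE = 5C6F9C2F


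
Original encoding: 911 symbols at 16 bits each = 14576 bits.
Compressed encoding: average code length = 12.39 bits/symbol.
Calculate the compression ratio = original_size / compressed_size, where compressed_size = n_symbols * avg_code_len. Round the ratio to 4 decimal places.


original_size = n_symbols * orig_bits = 911 * 16 = 14576 bits
compressed_size = n_symbols * avg_code_len = 911 * 12.39 = 11287.29 bits
ratio = original_size / compressed_size = 14576 / 11287.29 = 1.2914

Compression ratio = 1.2914


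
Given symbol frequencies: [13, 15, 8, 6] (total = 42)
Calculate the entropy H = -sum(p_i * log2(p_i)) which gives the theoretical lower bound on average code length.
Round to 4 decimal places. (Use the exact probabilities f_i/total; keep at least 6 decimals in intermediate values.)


Per-symbol terms -p_i * log2(p_i) with p_i = f_i/42:
  p = 13/42 = 0.309524: log2(p) = -1.691878, -p*log2(p) = 0.523676
  p = 15/42 = 0.357143: log2(p) = -1.485427, -p*log2(p) = 0.530510
  p = 8/42 = 0.190476: log2(p) = -2.392317, -p*log2(p) = 0.455680
  p = 6/42 = 0.142857: log2(p) = -2.807355, -p*log2(p) = 0.401051
H = 0.523676 + 0.530510 + 0.455680 + 0.401051 = 1.910917

H = 1.9109 bits/symbol


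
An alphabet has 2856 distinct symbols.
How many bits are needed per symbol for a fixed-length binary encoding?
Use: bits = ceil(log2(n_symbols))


log2(2856) = 11.4798
Bracket: 2^11 = 2048 < 2856 <= 2^12 = 4096
So ceil(log2(2856)) = 12

bits = ceil(log2(2856)) = ceil(11.4798) = 12 bits


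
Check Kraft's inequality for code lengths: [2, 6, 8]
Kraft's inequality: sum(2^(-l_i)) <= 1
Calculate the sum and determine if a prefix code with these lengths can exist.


Sum = 2^(-2) + 2^(-6) + 2^(-8)
    = 0.25 + 0.015625 + 0.00390625
    = 69/256 = 0.26953125
Since 0.26953125 <= 1, Kraft's inequality IS satisfied.
A prefix code with these lengths CAN exist.

Kraft sum = 0.26953125. Satisfied.


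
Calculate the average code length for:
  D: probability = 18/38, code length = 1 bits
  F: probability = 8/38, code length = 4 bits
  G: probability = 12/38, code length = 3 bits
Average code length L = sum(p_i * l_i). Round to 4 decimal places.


Weighted contributions p_i * l_i:
  D: (18/38) * 1 = 18/38
  F: (8/38) * 4 = 32/38
  G: (12/38) * 3 = 36/38
Sum = (18 + 32 + 36)/38 = 86/38

L = 86/38 = 2.2632 bits/symbol


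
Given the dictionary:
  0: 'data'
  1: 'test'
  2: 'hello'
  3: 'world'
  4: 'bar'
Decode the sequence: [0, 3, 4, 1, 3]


Look up each index in the dictionary:
  0 -> 'data'
  3 -> 'world'
  4 -> 'bar'
  1 -> 'test'
  3 -> 'world'

Decoded: "data world bar test world"


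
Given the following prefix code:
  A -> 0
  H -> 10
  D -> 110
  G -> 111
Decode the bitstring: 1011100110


Decoding step by step:
Bits 10 -> H
Bits 111 -> G
Bits 0 -> A
Bits 0 -> A
Bits 110 -> D


Decoded message: HGAAD


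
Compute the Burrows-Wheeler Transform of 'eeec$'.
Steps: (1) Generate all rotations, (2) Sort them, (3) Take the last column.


Rotations (sorted):
  0: $eeec -> last char: c
  1: c$eee -> last char: e
  2: ec$ee -> last char: e
  3: eec$e -> last char: e
  4: eeec$ -> last char: $


BWT = ceee$


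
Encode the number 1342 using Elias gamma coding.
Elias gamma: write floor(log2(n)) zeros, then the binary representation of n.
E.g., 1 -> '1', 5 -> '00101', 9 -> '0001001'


num_bits = floor(log2(1342)) + 1 = 11
leading_zeros = num_bits - 1 = 10
binary(1342) = 10100111110

Elias gamma(1342) = '0000000000' + '10100111110' = 000000000010100111110 (21 bits)


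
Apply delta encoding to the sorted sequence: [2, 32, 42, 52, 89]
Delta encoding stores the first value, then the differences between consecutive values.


First value: 2
Deltas:
  32 - 2 = 30
  42 - 32 = 10
  52 - 42 = 10
  89 - 52 = 37


Delta encoded: [2, 30, 10, 10, 37]


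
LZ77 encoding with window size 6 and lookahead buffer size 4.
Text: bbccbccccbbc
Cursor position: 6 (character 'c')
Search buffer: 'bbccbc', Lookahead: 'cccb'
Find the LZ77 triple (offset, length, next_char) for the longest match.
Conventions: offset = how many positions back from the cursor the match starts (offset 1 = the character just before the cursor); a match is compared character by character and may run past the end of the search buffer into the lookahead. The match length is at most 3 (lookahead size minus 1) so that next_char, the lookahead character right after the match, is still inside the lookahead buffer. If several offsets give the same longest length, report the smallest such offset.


Try each offset into the search buffer:
  offset=1 (pos 5, char 'c'): match length 3
  offset=2 (pos 4, char 'b'): match length 0
  offset=3 (pos 3, char 'c'): match length 1
  offset=4 (pos 2, char 'c'): match length 2
  offset=5 (pos 1, char 'b'): match length 0
  offset=6 (pos 0, char 'b'): match length 0
Longest match has length 3 at offset 1.
next_char = character at position 6 + 3 = 9 -> 'b'

Best match: offset=1, length=3 (matching 'ccc' starting at position 5)
LZ77 triple: (1, 3, 'b')


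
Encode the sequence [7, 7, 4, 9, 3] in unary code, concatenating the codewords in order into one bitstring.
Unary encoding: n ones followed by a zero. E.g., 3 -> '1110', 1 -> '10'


Encode each number as n ones followed by a terminating 0:
  7 -> 11111110 (8 bits)
  7 -> 11111110 (8 bits)
  4 -> 11110 (5 bits)
  9 -> 1111111110 (10 bits)
  3 -> 1110 (4 bits)
Total length = 8 + 8 + 5 + 10 + 4 = 35 bits.

Unary([7, 7, 4, 9, 3]) = 11111110111111101111011111111101110 (35 bits)


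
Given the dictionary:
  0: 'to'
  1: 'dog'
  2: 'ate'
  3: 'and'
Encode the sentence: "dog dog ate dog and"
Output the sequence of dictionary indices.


Look up each word in the dictionary:
  'dog' -> 1
  'dog' -> 1
  'ate' -> 2
  'dog' -> 1
  'and' -> 3

Encoded: [1, 1, 2, 1, 3]


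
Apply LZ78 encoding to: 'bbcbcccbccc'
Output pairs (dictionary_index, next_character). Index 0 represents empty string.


LZ78 encoding steps:
Dictionary: {0: ''}
Step 1: w='' (idx 0), next='b' -> output (0, 'b'), add 'b' as idx 1
Step 2: w='b' (idx 1), next='c' -> output (1, 'c'), add 'bc' as idx 2
Step 3: w='bc' (idx 2), next='c' -> output (2, 'c'), add 'bcc' as idx 3
Step 4: w='' (idx 0), next='c' -> output (0, 'c'), add 'c' as idx 4
Step 5: w='bcc' (idx 3), next='c' -> output (3, 'c'), add 'bccc' as idx 5


Encoded: [(0, 'b'), (1, 'c'), (2, 'c'), (0, 'c'), (3, 'c')]


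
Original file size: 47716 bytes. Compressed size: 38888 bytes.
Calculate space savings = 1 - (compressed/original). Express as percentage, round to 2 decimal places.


ratio = compressed/original = 38888/47716 = 0.814989
savings = 1 - ratio = 1 - 0.814989 = 0.185011
as a percentage: 0.185011 * 100 = 18.5%

Space savings = 1 - 38888/47716 = 18.5%


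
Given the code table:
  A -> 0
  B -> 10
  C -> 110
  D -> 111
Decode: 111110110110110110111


Decoding:
111 -> D
110 -> C
110 -> C
110 -> C
110 -> C
110 -> C
111 -> D


Result: DCCCCCD


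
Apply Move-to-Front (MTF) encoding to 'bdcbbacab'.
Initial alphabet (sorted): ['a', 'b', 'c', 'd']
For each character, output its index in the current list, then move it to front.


MTF encoding:
'b': index 1 in ['a', 'b', 'c', 'd'] -> ['b', 'a', 'c', 'd']
'd': index 3 in ['b', 'a', 'c', 'd'] -> ['d', 'b', 'a', 'c']
'c': index 3 in ['d', 'b', 'a', 'c'] -> ['c', 'd', 'b', 'a']
'b': index 2 in ['c', 'd', 'b', 'a'] -> ['b', 'c', 'd', 'a']
'b': index 0 in ['b', 'c', 'd', 'a'] -> ['b', 'c', 'd', 'a']
'a': index 3 in ['b', 'c', 'd', 'a'] -> ['a', 'b', 'c', 'd']
'c': index 2 in ['a', 'b', 'c', 'd'] -> ['c', 'a', 'b', 'd']
'a': index 1 in ['c', 'a', 'b', 'd'] -> ['a', 'c', 'b', 'd']
'b': index 2 in ['a', 'c', 'b', 'd'] -> ['b', 'a', 'c', 'd']


Output: [1, 3, 3, 2, 0, 3, 2, 1, 2]


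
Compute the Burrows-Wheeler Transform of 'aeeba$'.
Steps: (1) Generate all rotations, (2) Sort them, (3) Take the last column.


Rotations (sorted):
  0: $aeeba -> last char: a
  1: a$aeeb -> last char: b
  2: aeeba$ -> last char: $
  3: ba$aee -> last char: e
  4: eba$ae -> last char: e
  5: eeba$a -> last char: a


BWT = ab$eea


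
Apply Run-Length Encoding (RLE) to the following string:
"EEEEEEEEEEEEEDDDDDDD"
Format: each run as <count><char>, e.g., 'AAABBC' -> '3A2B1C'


Scanning runs left to right:
  i=0: run of 'E' x 13 -> '13E'
  i=13: run of 'D' x 7 -> '7D'

RLE = 13E7D


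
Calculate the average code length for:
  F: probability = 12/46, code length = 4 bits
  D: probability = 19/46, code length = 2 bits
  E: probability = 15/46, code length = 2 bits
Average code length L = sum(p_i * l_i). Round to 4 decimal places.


Weighted contributions p_i * l_i:
  F: (12/46) * 4 = 48/46
  D: (19/46) * 2 = 38/46
  E: (15/46) * 2 = 30/46
Sum = (48 + 38 + 30)/46 = 116/46

L = 116/46 = 2.5217 bits/symbol


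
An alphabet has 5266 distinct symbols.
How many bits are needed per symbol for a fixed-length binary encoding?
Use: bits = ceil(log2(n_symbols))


log2(5266) = 12.3625
Bracket: 2^12 = 4096 < 5266 <= 2^13 = 8192
So ceil(log2(5266)) = 13

bits = ceil(log2(5266)) = ceil(12.3625) = 13 bits


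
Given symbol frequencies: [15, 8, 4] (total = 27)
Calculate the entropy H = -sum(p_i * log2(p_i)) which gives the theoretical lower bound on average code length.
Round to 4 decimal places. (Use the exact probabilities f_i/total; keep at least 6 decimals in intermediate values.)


Per-symbol terms -p_i * log2(p_i) with p_i = f_i/27:
  p = 15/27 = 0.555556: log2(p) = -0.847997, -p*log2(p) = 0.471109
  p = 8/27 = 0.296296: log2(p) = -1.754888, -p*log2(p) = 0.519967
  p = 4/27 = 0.148148: log2(p) = -2.754888, -p*log2(p) = 0.408131
H = 0.471109 + 0.519967 + 0.408131 = 1.399207

H = 1.3992 bits/symbol


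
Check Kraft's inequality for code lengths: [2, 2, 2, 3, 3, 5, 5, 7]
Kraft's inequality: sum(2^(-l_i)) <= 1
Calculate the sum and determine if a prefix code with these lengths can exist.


Sum = 2^(-2) + 2^(-2) + 2^(-2) + 2^(-3) + 2^(-3) + 2^(-5) + 2^(-5) + 2^(-7)
    = 0.25 + 0.25 + 0.25 + 0.125 + 0.125 + 0.03125 + 0.03125 + 0.0078125
    = 137/128 = 1.0703125
Since 1.0703125 > 1, Kraft's inequality is NOT satisfied.
A prefix code with these lengths CANNOT exist.

Kraft sum = 1.0703125. Not satisfied.


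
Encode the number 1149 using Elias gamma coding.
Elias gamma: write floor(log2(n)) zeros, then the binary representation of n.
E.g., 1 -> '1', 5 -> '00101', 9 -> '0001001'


num_bits = floor(log2(1149)) + 1 = 11
leading_zeros = num_bits - 1 = 10
binary(1149) = 10001111101

Elias gamma(1149) = '0000000000' + '10001111101' = 000000000010001111101 (21 bits)


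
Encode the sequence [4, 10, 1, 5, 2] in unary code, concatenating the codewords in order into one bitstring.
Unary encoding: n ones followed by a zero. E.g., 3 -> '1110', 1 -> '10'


Encode each number as n ones followed by a terminating 0:
  4 -> 11110 (5 bits)
  10 -> 11111111110 (11 bits)
  1 -> 10 (2 bits)
  5 -> 111110 (6 bits)
  2 -> 110 (3 bits)
Total length = 5 + 11 + 2 + 6 + 3 = 27 bits.

Unary([4, 10, 1, 5, 2]) = 111101111111111010111110110 (27 bits)


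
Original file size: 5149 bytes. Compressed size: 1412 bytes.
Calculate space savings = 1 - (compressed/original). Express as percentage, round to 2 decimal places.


ratio = compressed/original = 1412/5149 = 0.274228
savings = 1 - ratio = 1 - 0.274228 = 0.725772
as a percentage: 0.725772 * 100 = 72.58%

Space savings = 1 - 1412/5149 = 72.58%


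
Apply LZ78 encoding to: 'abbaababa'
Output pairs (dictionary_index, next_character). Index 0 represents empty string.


LZ78 encoding steps:
Dictionary: {0: ''}
Step 1: w='' (idx 0), next='a' -> output (0, 'a'), add 'a' as idx 1
Step 2: w='' (idx 0), next='b' -> output (0, 'b'), add 'b' as idx 2
Step 3: w='b' (idx 2), next='a' -> output (2, 'a'), add 'ba' as idx 3
Step 4: w='a' (idx 1), next='b' -> output (1, 'b'), add 'ab' as idx 4
Step 5: w='ab' (idx 4), next='a' -> output (4, 'a'), add 'aba' as idx 5


Encoded: [(0, 'a'), (0, 'b'), (2, 'a'), (1, 'b'), (4, 'a')]


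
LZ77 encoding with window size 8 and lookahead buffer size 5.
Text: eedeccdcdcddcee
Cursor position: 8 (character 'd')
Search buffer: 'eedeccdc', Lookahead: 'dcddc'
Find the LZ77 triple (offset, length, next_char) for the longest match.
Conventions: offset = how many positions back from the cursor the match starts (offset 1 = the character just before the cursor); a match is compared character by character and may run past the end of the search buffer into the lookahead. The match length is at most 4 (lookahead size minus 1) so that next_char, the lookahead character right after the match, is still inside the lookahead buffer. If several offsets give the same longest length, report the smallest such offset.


Try each offset into the search buffer:
  offset=1 (pos 7, char 'c'): match length 0
  offset=2 (pos 6, char 'd'): match length 3
  offset=3 (pos 5, char 'c'): match length 0
  offset=4 (pos 4, char 'c'): match length 0
  offset=5 (pos 3, char 'e'): match length 0
  offset=6 (pos 2, char 'd'): match length 1
  offset=7 (pos 1, char 'e'): match length 0
  offset=8 (pos 0, char 'e'): match length 0
Longest match has length 3 at offset 2.
next_char = character at position 8 + 3 = 11 -> 'd'

Best match: offset=2, length=3 (matching 'dcd' starting at position 6)
LZ77 triple: (2, 3, 'd')


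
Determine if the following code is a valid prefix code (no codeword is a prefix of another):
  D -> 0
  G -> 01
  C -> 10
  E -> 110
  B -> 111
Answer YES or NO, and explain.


Checking each pair (does one codeword prefix another?):
  D='0' vs G='01': prefix -- VIOLATION

NO -- this is NOT a valid prefix code. D (0) is a prefix of G (01).


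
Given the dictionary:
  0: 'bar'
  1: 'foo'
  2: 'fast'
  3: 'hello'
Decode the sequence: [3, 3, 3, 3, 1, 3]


Look up each index in the dictionary:
  3 -> 'hello'
  3 -> 'hello'
  3 -> 'hello'
  3 -> 'hello'
  1 -> 'foo'
  3 -> 'hello'

Decoded: "hello hello hello hello foo hello"


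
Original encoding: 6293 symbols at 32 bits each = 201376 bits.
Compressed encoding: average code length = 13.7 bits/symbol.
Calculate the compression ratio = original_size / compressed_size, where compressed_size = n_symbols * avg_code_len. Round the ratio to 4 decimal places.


original_size = n_symbols * orig_bits = 6293 * 32 = 201376 bits
compressed_size = n_symbols * avg_code_len = 6293 * 13.7 = 86214.1 bits
ratio = original_size / compressed_size = 201376 / 86214.1 = 2.3358

Compression ratio = 2.3358


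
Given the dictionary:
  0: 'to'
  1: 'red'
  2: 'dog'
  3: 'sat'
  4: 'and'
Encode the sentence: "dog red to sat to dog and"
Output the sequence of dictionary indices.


Look up each word in the dictionary:
  'dog' -> 2
  'red' -> 1
  'to' -> 0
  'sat' -> 3
  'to' -> 0
  'dog' -> 2
  'and' -> 4

Encoded: [2, 1, 0, 3, 0, 2, 4]


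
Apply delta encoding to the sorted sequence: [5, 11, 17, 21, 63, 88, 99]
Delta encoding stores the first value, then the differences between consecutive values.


First value: 5
Deltas:
  11 - 5 = 6
  17 - 11 = 6
  21 - 17 = 4
  63 - 21 = 42
  88 - 63 = 25
  99 - 88 = 11


Delta encoded: [5, 6, 6, 4, 42, 25, 11]


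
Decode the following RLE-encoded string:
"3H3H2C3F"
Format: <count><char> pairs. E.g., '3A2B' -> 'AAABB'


Expanding each <count><char> pair:
  3H -> 'HHH'
  3H -> 'HHH'
  2C -> 'CC'
  3F -> 'FFF'

Decoded = HHHHHHCCFFF


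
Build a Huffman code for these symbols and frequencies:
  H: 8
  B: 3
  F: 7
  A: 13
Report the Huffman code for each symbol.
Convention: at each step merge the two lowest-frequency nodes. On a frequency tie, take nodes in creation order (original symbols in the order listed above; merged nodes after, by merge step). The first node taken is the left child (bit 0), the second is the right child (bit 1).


Huffman tree construction:
Step 1: Merge B(3) + F(7) = 10
Step 2: Merge H(8) + (B+F)(10) = 18
Step 3: Merge A(13) + (H+(B+F))(18) = 31
Read each symbol's code off the tree from the root (left child = 0, right child = 1).

Codes:
  H: 10 (length 2)
  B: 110 (length 3)
  F: 111 (length 3)
  A: 0 (length 1)
Average code length: 59/31 = 1.9032 bits/symbol


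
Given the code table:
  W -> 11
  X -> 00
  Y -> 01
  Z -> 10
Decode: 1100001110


Decoding:
11 -> W
00 -> X
00 -> X
11 -> W
10 -> Z


Result: WXXWZ


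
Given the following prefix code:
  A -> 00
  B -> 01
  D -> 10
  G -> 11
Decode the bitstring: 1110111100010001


Decoding step by step:
Bits 11 -> G
Bits 10 -> D
Bits 11 -> G
Bits 11 -> G
Bits 00 -> A
Bits 01 -> B
Bits 00 -> A
Bits 01 -> B


Decoded message: GDGGABAB


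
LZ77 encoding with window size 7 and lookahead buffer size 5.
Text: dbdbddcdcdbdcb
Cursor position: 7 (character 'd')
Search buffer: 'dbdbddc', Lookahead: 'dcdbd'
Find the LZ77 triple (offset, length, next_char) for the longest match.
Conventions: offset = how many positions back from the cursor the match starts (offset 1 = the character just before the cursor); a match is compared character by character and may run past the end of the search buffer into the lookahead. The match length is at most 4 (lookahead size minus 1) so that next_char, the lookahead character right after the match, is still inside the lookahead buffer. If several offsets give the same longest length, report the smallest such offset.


Try each offset into the search buffer:
  offset=1 (pos 6, char 'c'): match length 0
  offset=2 (pos 5, char 'd'): match length 3
  offset=3 (pos 4, char 'd'): match length 1
  offset=4 (pos 3, char 'b'): match length 0
  offset=5 (pos 2, char 'd'): match length 1
  offset=6 (pos 1, char 'b'): match length 0
  offset=7 (pos 0, char 'd'): match length 1
Longest match has length 3 at offset 2.
next_char = character at position 7 + 3 = 10 -> 'b'

Best match: offset=2, length=3 (matching 'dcd' starting at position 5)
LZ77 triple: (2, 3, 'b')
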